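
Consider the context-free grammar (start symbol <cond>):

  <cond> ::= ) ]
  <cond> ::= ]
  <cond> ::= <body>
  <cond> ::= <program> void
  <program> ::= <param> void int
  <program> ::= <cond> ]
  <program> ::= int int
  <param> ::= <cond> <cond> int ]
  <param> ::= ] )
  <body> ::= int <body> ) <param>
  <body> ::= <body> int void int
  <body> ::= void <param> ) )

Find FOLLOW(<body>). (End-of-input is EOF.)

In <cond> ::= <body>: <body> is at the end, add FOLLOW(<cond>) = { EOF, ), ], int, void }.
In <body> ::= int <body> ) <param>: add FIRST() <param>) = { ) }.
In <body> ::= <body> int void int: add FIRST(int void int) = { int }.
Union: FOLLOW(<body>) = { EOF, ), ], int, void }.

{ EOF, ), ], int, void }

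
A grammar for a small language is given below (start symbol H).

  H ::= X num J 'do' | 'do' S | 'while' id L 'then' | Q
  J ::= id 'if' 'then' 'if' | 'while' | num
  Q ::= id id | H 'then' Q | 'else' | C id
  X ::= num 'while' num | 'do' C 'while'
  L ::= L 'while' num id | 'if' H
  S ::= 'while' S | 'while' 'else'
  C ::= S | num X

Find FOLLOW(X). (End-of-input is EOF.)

In H ::= X num J 'do': add FIRST(num J 'do') = { num }.
In C ::= num X: X is at the end, add FOLLOW(C) = { 'while', id }.
Union: FOLLOW(X) = { 'while', id, num }.

{ 'while', id, num }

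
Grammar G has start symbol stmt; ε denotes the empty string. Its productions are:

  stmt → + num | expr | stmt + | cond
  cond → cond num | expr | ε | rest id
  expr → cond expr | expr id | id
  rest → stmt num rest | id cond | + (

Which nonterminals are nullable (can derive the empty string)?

{ cond, stmt }

Directly nullable (have an ε-production): cond.
stmt → cond with every symbol nullable, so stmt is nullable.
No other nonterminal has a production whose RHS symbols are all nullable.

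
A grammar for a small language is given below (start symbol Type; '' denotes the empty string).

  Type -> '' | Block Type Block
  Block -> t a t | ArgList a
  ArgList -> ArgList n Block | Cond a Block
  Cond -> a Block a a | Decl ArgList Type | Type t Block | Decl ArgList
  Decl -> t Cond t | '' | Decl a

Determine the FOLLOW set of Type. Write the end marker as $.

Type is the start symbol, so $ ∈ FOLLOW(Type).
In Type -> Block Type Block: add FIRST(Block) = { a, t }.
In Cond -> Decl ArgList Type: Type is at the end, add FOLLOW(Cond) = { a, t }.
In Cond -> Type t Block: add FIRST(t Block) = { t }.
Union: FOLLOW(Type) = { $, a, t }.

{ $, a, t }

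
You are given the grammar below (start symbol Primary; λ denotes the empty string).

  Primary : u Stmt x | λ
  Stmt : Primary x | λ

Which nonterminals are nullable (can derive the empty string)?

Directly nullable (have an λ-production): Primary, Stmt.

{ Primary, Stmt }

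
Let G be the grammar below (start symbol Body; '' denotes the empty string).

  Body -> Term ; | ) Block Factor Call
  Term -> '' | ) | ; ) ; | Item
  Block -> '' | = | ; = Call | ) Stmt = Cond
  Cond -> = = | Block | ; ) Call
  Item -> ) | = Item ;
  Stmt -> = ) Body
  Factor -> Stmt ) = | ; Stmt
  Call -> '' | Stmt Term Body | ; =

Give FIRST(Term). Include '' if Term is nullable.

{ ), ;, =, '' }

Term -> '' contributes ''.
Term -> ) contributes {)}.
Term -> ; ) ; contributes {;}.
From Term -> Item: add FIRST(Item) = { ), = }.
Union: FIRST(Term) = { ), ;, =, '' }.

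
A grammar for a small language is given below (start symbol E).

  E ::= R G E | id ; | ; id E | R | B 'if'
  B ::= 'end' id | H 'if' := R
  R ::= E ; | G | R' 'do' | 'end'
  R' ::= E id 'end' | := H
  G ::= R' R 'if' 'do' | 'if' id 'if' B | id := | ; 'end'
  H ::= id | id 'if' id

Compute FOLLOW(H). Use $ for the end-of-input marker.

{ 'do', 'end', 'if', :=, ;, id }

In B ::= H 'if' := R: add FIRST('if' := R) = { 'if' }.
In R' ::= := H: H is at the end, add FOLLOW(R') = { 'do', 'end', 'if', :=, ;, id }.
Union: FOLLOW(H) = { 'do', 'end', 'if', :=, ;, id }.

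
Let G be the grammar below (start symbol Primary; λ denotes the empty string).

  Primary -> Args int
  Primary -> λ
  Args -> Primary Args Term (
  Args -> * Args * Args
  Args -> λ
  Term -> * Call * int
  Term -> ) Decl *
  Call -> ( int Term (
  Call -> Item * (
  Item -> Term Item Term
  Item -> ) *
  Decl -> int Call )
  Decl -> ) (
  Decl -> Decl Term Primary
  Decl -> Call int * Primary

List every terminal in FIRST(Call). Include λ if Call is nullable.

Call -> ( int Term ( contributes {(}.
From Call -> Item * (: add FIRST(Item) = { ), * }.
Union: FIRST(Call) = { (, ), * }.

{ (, ), * }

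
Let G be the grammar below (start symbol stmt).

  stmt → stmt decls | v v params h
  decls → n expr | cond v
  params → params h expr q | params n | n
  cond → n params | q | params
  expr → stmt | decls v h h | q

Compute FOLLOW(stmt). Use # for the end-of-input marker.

stmt is the start symbol, so # ∈ FOLLOW(stmt).
In stmt → stmt decls: add FIRST(decls) = { n, q }.
In expr → stmt: stmt is at the end, add FOLLOW(expr) = { #, n, q, v }.
Union: FOLLOW(stmt) = { #, n, q, v }.

{ #, n, q, v }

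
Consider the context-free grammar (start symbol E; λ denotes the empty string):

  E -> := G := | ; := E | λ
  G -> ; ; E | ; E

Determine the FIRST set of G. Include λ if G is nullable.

G -> ; ; E contributes {;}.
G -> ; E contributes {;}.
Union: FIRST(G) = { ; }.

{ ; }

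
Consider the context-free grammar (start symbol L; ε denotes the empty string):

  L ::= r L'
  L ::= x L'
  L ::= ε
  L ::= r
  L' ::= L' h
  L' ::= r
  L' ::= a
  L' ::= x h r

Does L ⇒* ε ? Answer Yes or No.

Yes

L has an ε-production, so L ⇒ ε.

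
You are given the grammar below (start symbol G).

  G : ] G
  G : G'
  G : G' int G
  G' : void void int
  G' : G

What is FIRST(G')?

G' : void void int contributes {void}.
From G' : G: add FIRST(G) = { ], void }.
Union: FIRST(G') = { ], void }.

{ ], void }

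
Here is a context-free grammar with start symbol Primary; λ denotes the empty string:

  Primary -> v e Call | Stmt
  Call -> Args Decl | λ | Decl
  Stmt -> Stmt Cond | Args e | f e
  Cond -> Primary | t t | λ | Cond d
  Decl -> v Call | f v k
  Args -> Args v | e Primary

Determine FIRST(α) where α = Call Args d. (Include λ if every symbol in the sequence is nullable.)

Add FIRST(Call)\{λ} = { e, f, v }; Call is nullable, continue.
Add FIRST(Args) = { e }; Args is not nullable, stop.

{ e, f, v }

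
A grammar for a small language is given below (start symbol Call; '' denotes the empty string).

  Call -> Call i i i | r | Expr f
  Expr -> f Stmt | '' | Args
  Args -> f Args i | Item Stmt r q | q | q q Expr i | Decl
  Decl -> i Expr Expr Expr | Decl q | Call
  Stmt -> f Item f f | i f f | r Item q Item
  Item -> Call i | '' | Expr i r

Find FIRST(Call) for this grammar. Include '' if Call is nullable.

{ f, i, q, r }

From Call -> Call i i i: add FIRST(Call) = { f, i, q, r }.
Call -> r contributes {r}.
From Call -> Expr f: Expr nullable, take FIRST(Expr) ∪ {f} = { f, i, q, r }.
Union: FIRST(Call) = { f, i, q, r }.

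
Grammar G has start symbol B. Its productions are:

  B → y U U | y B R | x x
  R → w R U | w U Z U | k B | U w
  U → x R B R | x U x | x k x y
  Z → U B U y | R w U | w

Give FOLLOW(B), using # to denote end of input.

B is the start symbol, so # ∈ FOLLOW(B).
In B → y B R: add FIRST(R) = { k, w, x }.
In R → k B: B is at the end, add FOLLOW(R) = { #, k, w, x, y }.
In U → x R B R: add FIRST(R) = { k, w, x }.
In Z → U B U y: add FIRST(U y) = { x }.
Union: FOLLOW(B) = { #, k, w, x, y }.

{ #, k, w, x, y }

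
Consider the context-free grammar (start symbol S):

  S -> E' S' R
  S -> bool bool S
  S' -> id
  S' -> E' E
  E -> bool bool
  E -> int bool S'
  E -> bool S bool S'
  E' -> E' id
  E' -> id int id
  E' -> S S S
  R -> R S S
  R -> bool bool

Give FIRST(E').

{ bool, id }

From E' -> E' id: add FIRST(E') = { bool, id }.
E' -> id int id contributes {id}.
From E' -> S S S: add FIRST(S) = { bool, id }.
Union: FIRST(E') = { bool, id }.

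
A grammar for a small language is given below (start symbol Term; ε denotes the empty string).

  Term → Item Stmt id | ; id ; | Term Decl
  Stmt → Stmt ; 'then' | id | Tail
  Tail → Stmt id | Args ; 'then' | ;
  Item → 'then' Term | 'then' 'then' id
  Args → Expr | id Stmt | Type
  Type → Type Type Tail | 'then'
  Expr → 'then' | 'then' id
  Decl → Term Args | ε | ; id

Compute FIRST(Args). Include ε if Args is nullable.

{ 'then', id }

From Args → Expr: add FIRST(Expr) = { 'then' }.
Args → id Stmt contributes {id}.
From Args → Type: add FIRST(Type) = { 'then' }.
Union: FIRST(Args) = { 'then', id }.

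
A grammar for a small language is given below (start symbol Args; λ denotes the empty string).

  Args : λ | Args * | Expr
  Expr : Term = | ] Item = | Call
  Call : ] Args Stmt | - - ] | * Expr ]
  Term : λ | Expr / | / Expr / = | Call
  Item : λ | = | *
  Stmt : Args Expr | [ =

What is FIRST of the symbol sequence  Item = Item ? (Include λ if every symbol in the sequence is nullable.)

{ *, = }

Add FIRST(Item)\{λ} = { *, = }; Item is nullable, continue.
= is a terminal; add {=} and stop.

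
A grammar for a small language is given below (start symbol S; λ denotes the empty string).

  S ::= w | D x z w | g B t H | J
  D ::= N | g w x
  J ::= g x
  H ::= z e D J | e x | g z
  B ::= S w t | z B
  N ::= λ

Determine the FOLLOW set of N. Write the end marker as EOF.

In D ::= N: N is at the end, add FOLLOW(D) = { g, x }.
Union: FOLLOW(N) = { g, x }.

{ g, x }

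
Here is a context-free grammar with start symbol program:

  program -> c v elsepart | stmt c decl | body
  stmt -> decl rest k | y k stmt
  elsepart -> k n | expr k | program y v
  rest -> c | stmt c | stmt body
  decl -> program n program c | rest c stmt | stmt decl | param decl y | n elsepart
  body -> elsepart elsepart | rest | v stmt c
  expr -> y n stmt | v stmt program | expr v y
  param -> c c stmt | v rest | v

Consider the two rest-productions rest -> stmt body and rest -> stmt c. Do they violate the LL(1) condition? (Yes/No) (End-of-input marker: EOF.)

Yes

FIRST(stmt body) = { c, k, n, v, y } and FIRST(stmt c) = { c, k, n, v, y }.
Both contain c, so the two alternatives are not disjoint — LL(1) conflict.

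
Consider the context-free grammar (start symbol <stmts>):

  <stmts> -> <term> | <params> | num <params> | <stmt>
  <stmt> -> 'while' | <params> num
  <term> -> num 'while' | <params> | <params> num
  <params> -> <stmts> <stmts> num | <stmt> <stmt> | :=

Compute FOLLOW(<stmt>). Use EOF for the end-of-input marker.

In <stmts> -> <stmt>: <stmt> is at the end, add FOLLOW(<stmts>) = { EOF, 'while', :=, num }.
In <params> -> <stmt> <stmt>: add FIRST(<stmt>) = { 'while', :=, num }.
In <params> -> <stmt> <stmt>: <stmt> is at the end, add FOLLOW(<params>) = { EOF, 'while', :=, num }.
Union: FOLLOW(<stmt>) = { EOF, 'while', :=, num }.

{ EOF, 'while', :=, num }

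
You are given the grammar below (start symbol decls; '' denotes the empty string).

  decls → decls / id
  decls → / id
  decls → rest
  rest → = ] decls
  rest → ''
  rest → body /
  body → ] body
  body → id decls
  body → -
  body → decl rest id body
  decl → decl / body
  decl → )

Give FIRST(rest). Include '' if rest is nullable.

rest → = ] decls contributes {=}.
rest → '' contributes ''.
From rest → body /: add FIRST(body) = { ), -, ], id }.
Union: FIRST(rest) = { ), -, =, ], id, '' }.

{ ), -, =, ], id, '' }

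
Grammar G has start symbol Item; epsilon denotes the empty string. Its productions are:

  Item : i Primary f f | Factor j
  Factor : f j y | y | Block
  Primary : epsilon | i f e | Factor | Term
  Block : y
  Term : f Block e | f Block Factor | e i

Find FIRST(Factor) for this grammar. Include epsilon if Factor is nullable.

Factor : f j y contributes {f}.
Factor : y contributes {y}.
From Factor : Block: add FIRST(Block) = { y }.
Union: FIRST(Factor) = { f, y }.

{ f, y }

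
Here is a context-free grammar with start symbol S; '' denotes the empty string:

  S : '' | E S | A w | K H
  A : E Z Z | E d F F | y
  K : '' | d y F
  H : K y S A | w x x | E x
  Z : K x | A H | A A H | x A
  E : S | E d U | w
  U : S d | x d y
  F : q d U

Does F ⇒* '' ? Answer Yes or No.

Nullable nonterminals: E, K, S.
No production of F has an RHS whose symbols are all nullable, so F is not nullable.

No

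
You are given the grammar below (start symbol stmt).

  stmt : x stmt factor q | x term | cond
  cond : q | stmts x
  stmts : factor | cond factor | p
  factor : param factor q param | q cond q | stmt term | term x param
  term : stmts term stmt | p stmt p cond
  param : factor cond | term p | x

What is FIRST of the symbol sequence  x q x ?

x is a terminal; add {x} and stop.

{ x }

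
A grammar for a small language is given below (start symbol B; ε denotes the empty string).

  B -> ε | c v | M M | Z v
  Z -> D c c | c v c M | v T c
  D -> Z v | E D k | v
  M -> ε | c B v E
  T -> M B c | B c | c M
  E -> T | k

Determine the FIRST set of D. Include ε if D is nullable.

From D -> Z v: add FIRST(Z) = { c, k, v }.
From D -> E D k: add FIRST(E) = { c, k, v }.
D -> v contributes {v}.
Union: FIRST(D) = { c, k, v }.

{ c, k, v }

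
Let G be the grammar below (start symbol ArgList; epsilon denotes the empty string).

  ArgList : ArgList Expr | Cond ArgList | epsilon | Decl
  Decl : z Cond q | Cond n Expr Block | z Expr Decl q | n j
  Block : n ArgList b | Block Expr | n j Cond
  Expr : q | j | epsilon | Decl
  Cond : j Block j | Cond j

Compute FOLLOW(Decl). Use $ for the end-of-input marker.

In ArgList : Decl: Decl is at the end, add FOLLOW(ArgList) = { $, b, j, n, q, z }.
In Decl : z Expr Decl q: add FIRST(q) = { q }.
In Expr : Decl: Decl is at the end, add FOLLOW(Expr) = { $, b, j, n, q, z }.
Union: FOLLOW(Decl) = { $, b, j, n, q, z }.

{ $, b, j, n, q, z }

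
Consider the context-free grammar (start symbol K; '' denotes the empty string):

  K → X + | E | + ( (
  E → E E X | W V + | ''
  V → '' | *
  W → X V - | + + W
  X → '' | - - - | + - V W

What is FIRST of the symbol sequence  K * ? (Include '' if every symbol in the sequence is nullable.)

Add FIRST(K)\{''} = { *, +, - }; K is nullable, continue.
* is a terminal; add {*} and stop.

{ *, +, - }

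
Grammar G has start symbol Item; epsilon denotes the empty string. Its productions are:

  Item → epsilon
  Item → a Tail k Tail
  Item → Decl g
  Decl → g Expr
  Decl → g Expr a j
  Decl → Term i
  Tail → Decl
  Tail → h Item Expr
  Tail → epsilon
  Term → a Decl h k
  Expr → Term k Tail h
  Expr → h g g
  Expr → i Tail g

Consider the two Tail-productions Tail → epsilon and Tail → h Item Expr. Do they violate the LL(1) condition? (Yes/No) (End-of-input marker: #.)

FIRST(epsilon) = { epsilon } and FIRST(h Item Expr) = { h }.
The first alternative is nullable and FOLLOW(Tail) = { #, a, g, h, i, k } shares h with FIRST of the second — conflict.

Yes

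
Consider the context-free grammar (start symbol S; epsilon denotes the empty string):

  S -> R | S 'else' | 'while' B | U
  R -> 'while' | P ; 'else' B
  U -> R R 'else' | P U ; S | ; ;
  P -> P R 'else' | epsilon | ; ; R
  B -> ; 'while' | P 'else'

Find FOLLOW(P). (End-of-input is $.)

In R -> P ; 'else' B: add FIRST(; 'else' B) = { ; }.
In U -> P U ; S: add FIRST(U ; S) = { 'while', ; }.
In P -> P R 'else': add FIRST(R 'else') = { 'while', ; }.
In B -> P 'else': add FIRST('else') = { 'else' }.
Union: FOLLOW(P) = { 'else', 'while', ; }.

{ 'else', 'while', ; }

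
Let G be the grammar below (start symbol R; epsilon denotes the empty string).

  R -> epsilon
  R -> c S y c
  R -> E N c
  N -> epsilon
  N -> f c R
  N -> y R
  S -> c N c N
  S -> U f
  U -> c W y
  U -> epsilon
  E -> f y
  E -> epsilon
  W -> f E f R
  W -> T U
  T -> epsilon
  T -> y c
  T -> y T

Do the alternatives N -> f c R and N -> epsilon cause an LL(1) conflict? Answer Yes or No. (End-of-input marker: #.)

No

FIRST(f c R) = { f } and FIRST(epsilon) = { epsilon }.
The second is nullable but FOLLOW(N) = { c, y } is disjoint from FIRST of the first.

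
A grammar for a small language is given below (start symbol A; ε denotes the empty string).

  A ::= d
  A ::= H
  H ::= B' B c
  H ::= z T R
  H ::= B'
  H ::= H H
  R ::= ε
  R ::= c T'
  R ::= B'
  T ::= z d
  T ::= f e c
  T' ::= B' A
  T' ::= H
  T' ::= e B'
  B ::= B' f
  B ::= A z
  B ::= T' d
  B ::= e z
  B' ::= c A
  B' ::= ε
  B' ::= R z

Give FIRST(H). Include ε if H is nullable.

From H ::= B' B c: B' nullable, take FIRST(B') ∪ FIRST(B) = { c, d, e, f, z }.
H ::= z T R contributes {z}.
From H ::= B': add FIRST(B') = { c, z, ε } (including ε since B' is nullable).
From H ::= H H: H, H nullable, take FIRST(H) ∪ FIRST(H) = { c, d, e, f, z }; also ε since the whole RHS is nullable.
Union: FIRST(H) = { c, d, e, f, z, ε }.

{ c, d, e, f, z, ε }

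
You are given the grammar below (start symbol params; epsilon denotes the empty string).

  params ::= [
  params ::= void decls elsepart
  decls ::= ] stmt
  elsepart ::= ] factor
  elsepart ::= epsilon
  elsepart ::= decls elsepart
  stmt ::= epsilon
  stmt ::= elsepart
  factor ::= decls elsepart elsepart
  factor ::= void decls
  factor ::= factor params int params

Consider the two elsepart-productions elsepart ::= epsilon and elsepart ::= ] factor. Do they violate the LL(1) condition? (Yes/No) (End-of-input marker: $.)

FIRST(epsilon) = { epsilon } and FIRST(] factor) = { ] }.
The first alternative is nullable and FOLLOW(elsepart) = { $, [, ], int, void } shares ] with FIRST of the second — conflict.

Yes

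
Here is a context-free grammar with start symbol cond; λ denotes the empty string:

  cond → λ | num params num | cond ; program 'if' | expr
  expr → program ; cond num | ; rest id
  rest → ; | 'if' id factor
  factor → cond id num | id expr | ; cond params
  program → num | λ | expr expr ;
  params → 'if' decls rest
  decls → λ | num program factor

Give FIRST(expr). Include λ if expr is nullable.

From expr → program ; cond num: program nullable, take FIRST(program) ∪ {;} = { ;, num }.
expr → ; rest id contributes {;}.
Union: FIRST(expr) = { ;, num }.

{ ;, num }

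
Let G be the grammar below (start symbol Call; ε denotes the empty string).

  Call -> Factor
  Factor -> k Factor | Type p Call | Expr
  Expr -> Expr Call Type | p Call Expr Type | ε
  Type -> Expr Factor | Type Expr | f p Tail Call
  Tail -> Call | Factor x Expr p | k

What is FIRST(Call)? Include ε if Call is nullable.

From Call -> Factor: add FIRST(Factor) = { f, k, p, ε } (including ε since Factor is nullable).
Union: FIRST(Call) = { f, k, p, ε }.

{ f, k, p, ε }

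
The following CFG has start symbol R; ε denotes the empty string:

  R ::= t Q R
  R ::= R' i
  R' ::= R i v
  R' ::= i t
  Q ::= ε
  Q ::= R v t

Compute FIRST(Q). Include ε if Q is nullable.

Q ::= ε contributes ε.
From Q ::= R v t: add FIRST(R) = { i, t }.
Union: FIRST(Q) = { i, t, ε }.

{ i, t, ε }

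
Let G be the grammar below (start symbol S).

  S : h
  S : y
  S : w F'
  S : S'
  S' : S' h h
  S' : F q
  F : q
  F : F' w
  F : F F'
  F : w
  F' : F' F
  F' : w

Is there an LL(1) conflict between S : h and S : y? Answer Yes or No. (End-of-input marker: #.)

No

FIRST(h) = { h } and FIRST(y) = { y }.
The FIRST sets are disjoint and neither alternative is nullable — no conflict.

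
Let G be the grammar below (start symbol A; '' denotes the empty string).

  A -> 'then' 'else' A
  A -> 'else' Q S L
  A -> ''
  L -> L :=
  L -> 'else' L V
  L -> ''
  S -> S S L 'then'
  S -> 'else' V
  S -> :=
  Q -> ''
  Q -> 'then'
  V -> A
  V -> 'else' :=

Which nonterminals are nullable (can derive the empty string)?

Directly nullable (have an ''-production): A, L, Q.
V -> A with every symbol nullable, so V is nullable.
No other nonterminal has a production whose RHS symbols are all nullable.

{ A, L, Q, V }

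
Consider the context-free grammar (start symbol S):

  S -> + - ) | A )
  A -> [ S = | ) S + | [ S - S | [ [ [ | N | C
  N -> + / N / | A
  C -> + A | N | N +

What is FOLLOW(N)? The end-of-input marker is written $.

{ ), +, / }

In A -> N: N is at the end, add FOLLOW(A) = { ), +, / }.
In N -> + / N /: add FIRST(/) = { / }.
In C -> N: N is at the end, add FOLLOW(C) = { ), +, / }.
In C -> N +: add FIRST(+) = { + }.
Union: FOLLOW(N) = { ), +, / }.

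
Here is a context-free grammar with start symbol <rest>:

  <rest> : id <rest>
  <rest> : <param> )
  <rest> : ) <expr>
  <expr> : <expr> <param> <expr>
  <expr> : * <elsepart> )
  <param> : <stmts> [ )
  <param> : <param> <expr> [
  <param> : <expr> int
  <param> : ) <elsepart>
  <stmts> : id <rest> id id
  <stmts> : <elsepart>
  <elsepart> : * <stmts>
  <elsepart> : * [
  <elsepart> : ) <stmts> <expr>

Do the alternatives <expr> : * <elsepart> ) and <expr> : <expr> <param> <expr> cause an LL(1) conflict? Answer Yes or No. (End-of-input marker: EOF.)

FIRST(* <elsepart> )) = { * } and FIRST(<expr> <param> <expr>) = { * }.
Both contain *, so the two alternatives are not disjoint — LL(1) conflict.

Yes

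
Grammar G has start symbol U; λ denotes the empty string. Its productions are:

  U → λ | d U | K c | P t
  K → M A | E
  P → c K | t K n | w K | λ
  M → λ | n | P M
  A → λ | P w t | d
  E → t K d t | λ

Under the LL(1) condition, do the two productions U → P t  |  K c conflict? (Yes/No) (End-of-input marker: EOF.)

Yes

FIRST(P t) = { c, t, w } and FIRST(K c) = { c, d, n, t, w }.
Both contain c, so the two alternatives are not disjoint — LL(1) conflict.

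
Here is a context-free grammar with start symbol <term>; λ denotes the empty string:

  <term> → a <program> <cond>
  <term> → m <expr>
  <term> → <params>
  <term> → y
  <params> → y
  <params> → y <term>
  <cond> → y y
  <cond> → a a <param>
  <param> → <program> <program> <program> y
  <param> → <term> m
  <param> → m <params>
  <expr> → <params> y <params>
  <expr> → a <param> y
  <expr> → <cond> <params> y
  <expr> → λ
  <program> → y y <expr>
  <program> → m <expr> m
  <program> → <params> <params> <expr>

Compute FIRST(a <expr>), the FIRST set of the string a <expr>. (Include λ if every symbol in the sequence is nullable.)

a is a terminal; add {a} and stop.

{ a }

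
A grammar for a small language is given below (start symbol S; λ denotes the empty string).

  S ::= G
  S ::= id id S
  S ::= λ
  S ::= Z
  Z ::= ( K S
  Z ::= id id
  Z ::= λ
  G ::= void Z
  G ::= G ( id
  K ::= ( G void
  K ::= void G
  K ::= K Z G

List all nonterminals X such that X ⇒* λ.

Directly nullable (have an λ-production): S, Z.
No other nonterminal has a production whose RHS symbols are all nullable.

{ S, Z }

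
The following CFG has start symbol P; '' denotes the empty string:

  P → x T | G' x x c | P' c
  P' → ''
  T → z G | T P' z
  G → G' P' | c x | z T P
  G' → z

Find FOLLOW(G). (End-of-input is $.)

In T → z G: G is at the end, add FOLLOW(T) = { $, c, x, z }.
Union: FOLLOW(G) = { $, c, x, z }.

{ $, c, x, z }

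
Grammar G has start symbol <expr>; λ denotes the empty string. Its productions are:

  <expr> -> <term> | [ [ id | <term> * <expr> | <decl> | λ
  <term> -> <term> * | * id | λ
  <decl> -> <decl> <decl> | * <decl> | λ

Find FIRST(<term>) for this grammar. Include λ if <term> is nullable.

{ *, λ }

From <term> -> <term> *: <term> nullable, take FIRST(<term>) ∪ {*} = { * }.
<term> -> * id contributes {*}.
<term> -> λ contributes λ.
Union: FIRST(<term>) = { *, λ }.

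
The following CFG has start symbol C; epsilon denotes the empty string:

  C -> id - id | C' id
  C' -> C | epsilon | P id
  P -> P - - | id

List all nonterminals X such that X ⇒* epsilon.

Directly nullable (have an epsilon-production): C'.
No other nonterminal has a production whose RHS symbols are all nullable.

{ C' }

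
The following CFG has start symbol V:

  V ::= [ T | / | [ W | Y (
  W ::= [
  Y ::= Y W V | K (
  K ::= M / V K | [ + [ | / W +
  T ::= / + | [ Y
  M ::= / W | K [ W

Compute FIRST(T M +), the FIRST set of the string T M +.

Add FIRST(T) = { /, [ }; T is not nullable, stop.

{ /, [ }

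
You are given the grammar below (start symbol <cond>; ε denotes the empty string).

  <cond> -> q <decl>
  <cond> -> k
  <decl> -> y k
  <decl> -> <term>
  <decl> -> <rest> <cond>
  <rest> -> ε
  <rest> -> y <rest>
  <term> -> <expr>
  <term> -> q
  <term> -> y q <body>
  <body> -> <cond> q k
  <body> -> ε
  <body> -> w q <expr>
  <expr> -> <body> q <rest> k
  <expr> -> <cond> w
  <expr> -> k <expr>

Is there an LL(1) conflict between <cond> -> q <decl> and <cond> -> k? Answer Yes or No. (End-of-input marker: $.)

FIRST(q <decl>) = { q } and FIRST(k) = { k }.
The FIRST sets are disjoint and neither alternative is nullable — no conflict.

No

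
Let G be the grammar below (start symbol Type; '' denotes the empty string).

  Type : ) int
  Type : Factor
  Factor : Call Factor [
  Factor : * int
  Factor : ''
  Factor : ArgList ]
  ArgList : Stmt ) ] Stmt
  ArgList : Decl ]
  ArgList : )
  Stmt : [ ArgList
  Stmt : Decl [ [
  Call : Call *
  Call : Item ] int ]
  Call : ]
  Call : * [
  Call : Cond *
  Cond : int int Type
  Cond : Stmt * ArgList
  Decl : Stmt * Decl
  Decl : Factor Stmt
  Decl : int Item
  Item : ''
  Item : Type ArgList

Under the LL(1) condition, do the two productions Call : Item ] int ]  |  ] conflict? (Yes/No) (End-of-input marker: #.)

FIRST(Item ] int ]) = { ), *, [, ], int } and FIRST(]) = { ] }.
Both contain ], so the two alternatives are not disjoint — LL(1) conflict.

Yes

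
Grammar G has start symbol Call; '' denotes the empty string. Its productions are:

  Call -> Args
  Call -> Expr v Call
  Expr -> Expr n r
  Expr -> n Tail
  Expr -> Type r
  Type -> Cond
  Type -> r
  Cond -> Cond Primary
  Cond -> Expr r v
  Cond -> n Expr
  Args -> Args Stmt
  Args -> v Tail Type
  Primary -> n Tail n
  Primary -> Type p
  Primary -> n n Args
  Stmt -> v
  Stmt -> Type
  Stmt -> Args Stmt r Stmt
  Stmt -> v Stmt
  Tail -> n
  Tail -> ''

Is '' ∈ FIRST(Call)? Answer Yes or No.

Nullable nonterminals: Tail.
No production of Call has an RHS whose symbols are all nullable, so Call is not nullable.

No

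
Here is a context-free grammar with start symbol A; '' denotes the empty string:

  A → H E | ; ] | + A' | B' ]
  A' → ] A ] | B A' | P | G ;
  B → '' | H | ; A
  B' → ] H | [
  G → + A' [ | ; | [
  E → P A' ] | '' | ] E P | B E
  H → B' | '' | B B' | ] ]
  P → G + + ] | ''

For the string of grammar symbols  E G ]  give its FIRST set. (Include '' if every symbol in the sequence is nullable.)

Add FIRST(E)\{''} = { +, ;, [, ] }; E is nullable, continue.
Add FIRST(G) = { +, ;, [ }; G is not nullable, stop.

{ +, ;, [, ] }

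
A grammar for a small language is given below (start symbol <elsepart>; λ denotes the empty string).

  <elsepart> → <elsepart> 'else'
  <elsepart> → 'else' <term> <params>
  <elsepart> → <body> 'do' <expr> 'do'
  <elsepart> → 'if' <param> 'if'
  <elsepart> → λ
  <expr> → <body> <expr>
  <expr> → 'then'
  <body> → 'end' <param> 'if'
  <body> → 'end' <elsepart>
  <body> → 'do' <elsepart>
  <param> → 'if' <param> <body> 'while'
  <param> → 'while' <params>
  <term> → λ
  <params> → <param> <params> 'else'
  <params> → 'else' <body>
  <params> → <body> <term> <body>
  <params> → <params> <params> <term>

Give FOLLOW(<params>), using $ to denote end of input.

{ $, 'do', 'else', 'end', 'if', 'then', 'while' }

In <elsepart> → 'else' <term> <params>: <params> is at the end, add FOLLOW(<elsepart>) = { $, 'do', 'else', 'end', 'if', 'then', 'while' }.
In <param> → 'while' <params>: <params> is at the end, add FOLLOW(<param>) = { 'do', 'else', 'end', 'if', 'while' }.
In <params> → <param> <params> 'else': add FIRST('else') = { 'else' }.
In <params> → <params> <params> <term>: add FIRST(<params> <term>) = { 'do', 'else', 'end', 'if', 'while' }.
In <params> → <params> <params> <term>: add FIRST(<term>)\{λ} = {  }.
  Since <term> is nullable, also add FOLLOW(<params>) = { $, 'do', 'else', 'end', 'if', 'then', 'while' }.
Union: FOLLOW(<params>) = { $, 'do', 'else', 'end', 'if', 'then', 'while' }.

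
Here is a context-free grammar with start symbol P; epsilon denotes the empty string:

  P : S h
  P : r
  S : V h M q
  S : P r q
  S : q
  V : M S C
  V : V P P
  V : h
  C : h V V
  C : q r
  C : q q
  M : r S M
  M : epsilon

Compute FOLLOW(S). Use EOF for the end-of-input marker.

In P : S h: add FIRST(h) = { h }.
In V : M S C: add FIRST(C) = { h, q }.
In M : r S M: add FIRST(M)\{epsilon} = { r }.
  Since M is nullable, also add FOLLOW(M) = { h, q, r }.
Union: FOLLOW(S) = { h, q, r }.

{ h, q, r }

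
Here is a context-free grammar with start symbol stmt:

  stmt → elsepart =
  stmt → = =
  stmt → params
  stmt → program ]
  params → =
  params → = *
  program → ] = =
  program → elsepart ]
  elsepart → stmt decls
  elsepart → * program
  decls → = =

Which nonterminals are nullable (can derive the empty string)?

No nonterminal has an empty production or an RHS whose symbols are all nullable.

{ } (none)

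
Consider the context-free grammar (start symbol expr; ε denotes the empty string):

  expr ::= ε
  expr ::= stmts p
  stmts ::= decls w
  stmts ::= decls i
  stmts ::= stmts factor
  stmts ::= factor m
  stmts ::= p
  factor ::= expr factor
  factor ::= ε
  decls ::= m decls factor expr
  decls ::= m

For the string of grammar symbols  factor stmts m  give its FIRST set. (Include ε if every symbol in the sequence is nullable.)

{ m, p }

Add FIRST(factor)\{ε} = { m, p }; factor is nullable, continue.
Add FIRST(stmts) = { m, p }; stmts is not nullable, stop.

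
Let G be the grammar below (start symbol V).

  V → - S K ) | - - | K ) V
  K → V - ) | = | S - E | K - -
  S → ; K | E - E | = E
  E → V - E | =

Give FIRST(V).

{ -, ;, = }

V → - S K ) contributes {-}.
V → - - contributes {-}.
From V → K ) V: add FIRST(K) = { -, ;, = }.
Union: FIRST(V) = { -, ;, = }.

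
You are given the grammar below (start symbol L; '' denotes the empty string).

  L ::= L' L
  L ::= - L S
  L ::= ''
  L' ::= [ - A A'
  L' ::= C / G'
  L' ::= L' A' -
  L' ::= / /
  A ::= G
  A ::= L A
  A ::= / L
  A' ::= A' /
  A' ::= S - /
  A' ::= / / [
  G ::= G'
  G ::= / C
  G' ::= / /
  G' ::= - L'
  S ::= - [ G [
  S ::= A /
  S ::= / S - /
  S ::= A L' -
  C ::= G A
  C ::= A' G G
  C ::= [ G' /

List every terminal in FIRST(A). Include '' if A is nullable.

{ -, /, [ }

From A ::= G: add FIRST(G) = { -, / }.
From A ::= L A: L nullable, take FIRST(L) ∪ FIRST(A) = { -, /, [ }.
A ::= / L contributes {/}.
Union: FIRST(A) = { -, /, [ }.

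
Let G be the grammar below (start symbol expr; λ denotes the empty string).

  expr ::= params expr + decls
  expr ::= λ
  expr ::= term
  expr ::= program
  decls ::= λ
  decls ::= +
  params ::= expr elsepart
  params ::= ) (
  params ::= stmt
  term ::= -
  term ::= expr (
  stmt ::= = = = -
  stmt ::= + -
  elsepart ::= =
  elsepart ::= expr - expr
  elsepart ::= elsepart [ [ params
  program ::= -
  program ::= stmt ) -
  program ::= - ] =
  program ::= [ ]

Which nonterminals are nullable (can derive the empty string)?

Directly nullable (have an λ-production): expr, decls.
No other nonterminal has a production whose RHS symbols are all nullable.

{ decls, expr }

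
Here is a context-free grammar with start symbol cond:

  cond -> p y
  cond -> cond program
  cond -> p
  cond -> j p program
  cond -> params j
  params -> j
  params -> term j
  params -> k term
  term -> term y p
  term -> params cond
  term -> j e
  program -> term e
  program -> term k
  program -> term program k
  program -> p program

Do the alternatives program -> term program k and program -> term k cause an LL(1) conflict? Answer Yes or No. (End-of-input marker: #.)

Yes

FIRST(term program k) = { j, k } and FIRST(term k) = { j, k }.
Both contain j, so the two alternatives are not disjoint — LL(1) conflict.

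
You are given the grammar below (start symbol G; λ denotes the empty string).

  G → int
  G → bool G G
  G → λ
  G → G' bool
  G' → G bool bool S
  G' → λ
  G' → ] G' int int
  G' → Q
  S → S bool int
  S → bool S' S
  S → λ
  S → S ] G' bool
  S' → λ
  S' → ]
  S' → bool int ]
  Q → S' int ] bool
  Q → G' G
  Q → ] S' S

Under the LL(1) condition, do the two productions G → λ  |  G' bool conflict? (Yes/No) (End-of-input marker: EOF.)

Yes

FIRST(λ) = { λ } and FIRST(G' bool) = { ], bool, int }.
The first alternative is nullable and FOLLOW(G) = { EOF, ], bool, int } shares ] with FIRST of the second — conflict.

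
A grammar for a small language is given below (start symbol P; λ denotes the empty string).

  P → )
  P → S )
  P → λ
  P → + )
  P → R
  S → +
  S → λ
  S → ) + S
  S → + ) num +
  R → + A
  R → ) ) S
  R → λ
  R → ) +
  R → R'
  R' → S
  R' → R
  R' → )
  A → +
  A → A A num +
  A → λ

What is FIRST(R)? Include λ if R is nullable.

R → + A contributes {+}.
R → ) ) S contributes {)}.
R → λ contributes λ.
R → ) + contributes {)}.
From R → R': add FIRST(R') = { ), +, λ } (including λ since R' is nullable).
Union: FIRST(R) = { ), +, λ }.

{ ), +, λ }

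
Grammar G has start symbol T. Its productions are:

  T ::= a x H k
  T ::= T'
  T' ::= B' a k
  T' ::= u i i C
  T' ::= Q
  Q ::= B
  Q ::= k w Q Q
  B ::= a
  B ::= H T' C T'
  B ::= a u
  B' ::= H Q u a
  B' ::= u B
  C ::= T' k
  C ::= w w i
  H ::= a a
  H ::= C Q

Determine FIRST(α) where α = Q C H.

Add FIRST(Q) = { a, k, u, w }; Q is not nullable, stop.

{ a, k, u, w }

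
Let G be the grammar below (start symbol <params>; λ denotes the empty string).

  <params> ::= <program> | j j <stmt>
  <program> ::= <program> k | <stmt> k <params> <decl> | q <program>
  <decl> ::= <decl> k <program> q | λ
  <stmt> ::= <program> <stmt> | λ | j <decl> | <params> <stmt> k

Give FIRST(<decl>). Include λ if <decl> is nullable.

From <decl> ::= <decl> k <program> q: <decl> nullable, take FIRST(<decl>) ∪ {k} = { k }.
<decl> ::= λ contributes λ.
Union: FIRST(<decl>) = { k, λ }.

{ k, λ }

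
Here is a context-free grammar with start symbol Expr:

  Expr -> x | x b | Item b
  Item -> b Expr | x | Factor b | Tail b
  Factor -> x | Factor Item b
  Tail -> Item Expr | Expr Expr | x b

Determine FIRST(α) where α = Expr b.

Add FIRST(Expr) = { b, x }; Expr is not nullable, stop.

{ b, x }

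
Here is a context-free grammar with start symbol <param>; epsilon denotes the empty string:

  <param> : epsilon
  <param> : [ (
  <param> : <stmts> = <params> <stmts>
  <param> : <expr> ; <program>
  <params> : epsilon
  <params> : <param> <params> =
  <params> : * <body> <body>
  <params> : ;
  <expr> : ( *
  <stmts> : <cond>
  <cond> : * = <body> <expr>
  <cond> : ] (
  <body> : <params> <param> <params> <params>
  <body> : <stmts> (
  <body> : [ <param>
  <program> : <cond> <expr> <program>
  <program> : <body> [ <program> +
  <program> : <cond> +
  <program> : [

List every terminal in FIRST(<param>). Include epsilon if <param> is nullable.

{ (, *, [, ], epsilon }

<param> : epsilon contributes epsilon.
<param> : [ ( contributes {[}.
From <param> : <stmts> = <params> <stmts>: add FIRST(<stmts>) = { *, ] }.
From <param> : <expr> ; <program>: add FIRST(<expr>) = { ( }.
Union: FIRST(<param>) = { (, *, [, ], epsilon }.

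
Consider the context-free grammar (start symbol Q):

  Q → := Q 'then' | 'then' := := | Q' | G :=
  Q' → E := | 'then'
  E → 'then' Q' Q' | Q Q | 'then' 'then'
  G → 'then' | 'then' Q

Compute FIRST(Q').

{ 'then', := }

From Q' → E :=: add FIRST(E) = { 'then', := }.
Q' → 'then' contributes {'then'}.
Union: FIRST(Q') = { 'then', := }.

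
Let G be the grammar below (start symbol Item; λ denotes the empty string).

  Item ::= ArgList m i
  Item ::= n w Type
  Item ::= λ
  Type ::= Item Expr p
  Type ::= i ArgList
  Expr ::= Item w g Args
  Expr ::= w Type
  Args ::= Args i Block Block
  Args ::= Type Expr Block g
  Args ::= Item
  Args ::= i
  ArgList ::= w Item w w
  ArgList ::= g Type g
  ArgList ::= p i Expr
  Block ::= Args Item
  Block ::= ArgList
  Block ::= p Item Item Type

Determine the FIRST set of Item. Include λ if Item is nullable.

{ g, n, p, w, λ }

From Item ::= ArgList m i: add FIRST(ArgList) = { g, p, w }.
Item ::= n w Type contributes {n}.
Item ::= λ contributes λ.
Union: FIRST(Item) = { g, n, p, w, λ }.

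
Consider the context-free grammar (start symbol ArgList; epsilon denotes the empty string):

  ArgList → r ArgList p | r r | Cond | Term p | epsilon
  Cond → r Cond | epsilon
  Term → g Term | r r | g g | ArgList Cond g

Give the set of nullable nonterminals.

Directly nullable (have an epsilon-production): ArgList, Cond.
No other nonterminal has a production whose RHS symbols are all nullable.

{ ArgList, Cond }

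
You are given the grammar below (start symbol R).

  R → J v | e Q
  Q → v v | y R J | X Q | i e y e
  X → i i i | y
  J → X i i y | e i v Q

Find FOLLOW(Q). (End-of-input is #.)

{ #, e, i, v, y }

In R → e Q: Q is at the end, add FOLLOW(R) = { #, e, i, y }.
In Q → X Q: Q is at the end, add FOLLOW(Q) = { #, e, i, v, y }.
In J → e i v Q: Q is at the end, add FOLLOW(J) = { #, e, i, v, y }.
Union: FOLLOW(Q) = { #, e, i, v, y }.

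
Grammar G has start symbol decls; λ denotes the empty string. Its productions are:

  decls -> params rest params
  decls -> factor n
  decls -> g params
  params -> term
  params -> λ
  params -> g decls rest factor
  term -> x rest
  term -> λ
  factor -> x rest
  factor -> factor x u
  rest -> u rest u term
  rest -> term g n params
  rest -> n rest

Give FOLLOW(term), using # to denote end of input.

In params -> term: term is at the end, add FOLLOW(params) = { #, g, n, u, x }.
In rest -> u rest u term: term is at the end, add FOLLOW(rest) = { #, g, n, u, x }.
In rest -> term g n params: add FIRST(g n params) = { g }.
Union: FOLLOW(term) = { #, g, n, u, x }.

{ #, g, n, u, x }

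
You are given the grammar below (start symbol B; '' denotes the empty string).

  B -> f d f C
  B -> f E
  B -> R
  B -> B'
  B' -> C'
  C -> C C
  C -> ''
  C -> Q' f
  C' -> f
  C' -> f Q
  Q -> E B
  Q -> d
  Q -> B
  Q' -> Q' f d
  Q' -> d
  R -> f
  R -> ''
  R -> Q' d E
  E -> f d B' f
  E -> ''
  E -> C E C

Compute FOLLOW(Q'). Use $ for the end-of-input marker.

In C -> Q' f: add FIRST(f) = { f }.
In Q' -> Q' f d: add FIRST(f d) = { f }.
In R -> Q' d E: add FIRST(d E) = { d }.
Union: FOLLOW(Q') = { d, f }.

{ d, f }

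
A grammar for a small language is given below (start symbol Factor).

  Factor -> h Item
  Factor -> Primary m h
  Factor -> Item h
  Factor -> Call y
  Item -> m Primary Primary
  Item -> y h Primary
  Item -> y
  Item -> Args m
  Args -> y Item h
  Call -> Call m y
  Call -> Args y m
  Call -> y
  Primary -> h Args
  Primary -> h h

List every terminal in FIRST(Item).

{ m, y }

Item -> m Primary Primary contributes {m}.
Item -> y h Primary contributes {y}.
Item -> y contributes {y}.
From Item -> Args m: add FIRST(Args) = { y }.
Union: FIRST(Item) = { m, y }.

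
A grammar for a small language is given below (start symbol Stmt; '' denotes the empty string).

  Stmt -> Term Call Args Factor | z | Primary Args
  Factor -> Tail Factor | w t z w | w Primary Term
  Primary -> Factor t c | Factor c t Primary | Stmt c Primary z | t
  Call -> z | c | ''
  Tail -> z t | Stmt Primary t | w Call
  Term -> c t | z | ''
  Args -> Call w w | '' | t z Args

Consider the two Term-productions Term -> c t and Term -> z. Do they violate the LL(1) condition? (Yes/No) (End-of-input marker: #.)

No

FIRST(c t) = { c } and FIRST(z) = { z }.
The FIRST sets are disjoint and neither alternative is nullable — no conflict.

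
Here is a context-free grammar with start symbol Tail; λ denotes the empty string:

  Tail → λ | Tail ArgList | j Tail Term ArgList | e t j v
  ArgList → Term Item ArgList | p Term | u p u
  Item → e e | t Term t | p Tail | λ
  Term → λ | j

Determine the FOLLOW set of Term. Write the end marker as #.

In Tail → j Tail Term ArgList: add FIRST(ArgList) = { e, j, p, t, u }.
In ArgList → Term Item ArgList: add FIRST(Item ArgList) = { e, j, p, t, u }.
In ArgList → p Term: Term is at the end, add FOLLOW(ArgList) = { #, e, j, p, t, u }.
In Item → t Term t: add FIRST(t) = { t }.
Union: FOLLOW(Term) = { #, e, j, p, t, u }.

{ #, e, j, p, t, u }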